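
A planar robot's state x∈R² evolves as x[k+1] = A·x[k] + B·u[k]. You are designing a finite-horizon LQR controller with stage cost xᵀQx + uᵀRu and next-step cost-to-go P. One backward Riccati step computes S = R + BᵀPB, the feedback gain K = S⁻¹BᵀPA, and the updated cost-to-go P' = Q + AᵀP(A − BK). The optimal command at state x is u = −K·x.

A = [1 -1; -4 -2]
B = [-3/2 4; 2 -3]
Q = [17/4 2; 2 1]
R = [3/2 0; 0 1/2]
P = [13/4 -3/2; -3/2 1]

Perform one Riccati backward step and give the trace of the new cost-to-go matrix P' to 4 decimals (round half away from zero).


8.0953

BᵀP = [-7.8750 4.2500; 17.5000 -9.0000]
S = R + BᵀPB = [3/2 0; 0 1/2] + [20.3125 -44.2500; -44.2500 97.0000] = [21.8125 -44.2500; -44.2500 97.5000]
BᵀPA = [-24.8750 -0.6250; 53.5000 0.5000]
K = S⁻¹·BᵀPA = [-0.3435 -0.2301; 0.3928 -0.0993]
A−BK = [-1.0865 -0.9479; -2.1345 -1.8377]
AᵀP(A−BK) = [1.6895 1.3389; 1.3389 1.1558]
P' = Q + AᵀP(A−BK) = [5.9395 3.3389; 3.3389 2.1558]
tr(P') = 8.0953


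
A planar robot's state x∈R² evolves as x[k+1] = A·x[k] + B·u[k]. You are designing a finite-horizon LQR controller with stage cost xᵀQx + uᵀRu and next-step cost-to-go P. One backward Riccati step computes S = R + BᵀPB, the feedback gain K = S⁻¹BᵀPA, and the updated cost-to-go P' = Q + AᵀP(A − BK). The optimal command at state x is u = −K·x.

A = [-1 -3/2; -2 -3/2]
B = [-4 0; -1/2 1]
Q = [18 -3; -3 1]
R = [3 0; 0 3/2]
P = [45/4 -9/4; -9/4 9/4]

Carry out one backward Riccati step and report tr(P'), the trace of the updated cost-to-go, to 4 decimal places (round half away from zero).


BᵀP = [-43.8750 7.8750; -2.2500 2.2500]
S = R + BᵀPB = [3 0; 0 3/2] + [171.5625 7.8750; 7.8750 2.2500] = [174.5625 7.8750; 7.8750 3.7500]
BᵀPA = [28.1250 54.0000; -2.2500 0.0000]
K = S⁻¹·BᵀPA = [0.2079 0.3417; -1.0365 -0.7176]
A−BK = [-0.1685 -0.1331; -0.8595 -0.6115]
AᵀP(A−BK) = [3.0712 2.2746; 2.2746 1.7972]
P' = Q + AᵀP(A−BK) = [21.0712 -0.7254; -0.7254 2.7972]
tr(P') = 23.8684

23.8684


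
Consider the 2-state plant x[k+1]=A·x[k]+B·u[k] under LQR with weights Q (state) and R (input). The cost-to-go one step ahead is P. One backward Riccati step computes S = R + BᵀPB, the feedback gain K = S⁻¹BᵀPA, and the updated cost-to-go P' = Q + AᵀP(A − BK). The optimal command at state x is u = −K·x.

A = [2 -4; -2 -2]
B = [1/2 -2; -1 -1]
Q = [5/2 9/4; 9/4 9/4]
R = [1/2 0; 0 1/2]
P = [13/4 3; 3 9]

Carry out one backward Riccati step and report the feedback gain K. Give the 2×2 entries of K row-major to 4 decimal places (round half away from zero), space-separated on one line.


BᵀP = [-1.3750 -7.5000; -9.5000 -15.0000]
S = R + BᵀPB = [1/2 0; 0 1/2] + [6.8125 10.2500; 10.2500 34.0000] = [7.3125 10.2500; 10.2500 34.5000]
BᵀPA = [12.2500 20.5000; 11.0000 68.0000]
K = S⁻¹·BᵀPA = [2.1049 0.0696; -0.3065 1.9503]
A−BK = [0.3345 -0.1342; -0.2017 0.0200]
AᵀP(A−BK) = [2.5871 -0.3065; -0.3065 1.9503]
P' = Q + AᵀP(A−BK) = [5.0871 1.9435; 1.9435 4.2003]
tr(P') = 9.2875

2.1049 0.0696 -0.3065 1.9503


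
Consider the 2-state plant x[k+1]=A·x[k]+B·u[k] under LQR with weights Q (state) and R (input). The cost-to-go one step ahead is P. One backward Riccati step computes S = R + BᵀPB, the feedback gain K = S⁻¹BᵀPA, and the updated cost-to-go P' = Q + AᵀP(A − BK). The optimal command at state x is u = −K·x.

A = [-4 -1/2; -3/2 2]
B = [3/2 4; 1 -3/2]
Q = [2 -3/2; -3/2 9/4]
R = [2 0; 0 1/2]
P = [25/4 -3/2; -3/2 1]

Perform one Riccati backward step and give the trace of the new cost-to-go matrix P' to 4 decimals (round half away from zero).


BᵀP = [7.8750 -1.2500; 27.2500 -7.5000]
S = R + BᵀPB = [2 0; 0 1/2] + [10.5625 33.3750; 33.3750 120.2500] = [12.5625 33.3750; 33.3750 120.7500]
BᵀPA = [-29.6250 -6.4375; -97.7500 -28.6250]
K = S⁻¹·BᵀPA = [-0.7811 0.4417; -0.5936 -0.3592]
A−BK = [-0.4538 0.2740; -1.6093 1.0195]
AᵀP(A−BK) = [3.0826 -1.6460; -1.6460 1.1254]
P' = Q + AᵀP(A−BK) = [5.0826 -3.1460; -3.1460 3.3754]
tr(P') = 8.4580

8.4580


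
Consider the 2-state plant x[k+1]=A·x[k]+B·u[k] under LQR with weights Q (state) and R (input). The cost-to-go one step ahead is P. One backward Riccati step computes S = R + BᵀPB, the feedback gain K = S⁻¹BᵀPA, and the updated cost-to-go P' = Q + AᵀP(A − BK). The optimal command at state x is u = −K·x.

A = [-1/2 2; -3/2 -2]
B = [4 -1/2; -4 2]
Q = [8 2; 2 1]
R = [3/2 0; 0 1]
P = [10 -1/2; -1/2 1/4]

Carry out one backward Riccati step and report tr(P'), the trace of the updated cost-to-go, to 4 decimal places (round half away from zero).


9.9496

BᵀP = [42.0000 -3.0000; -6.0000 0.7500]
S = R + BᵀPB = [3/2 0; 0 1] + [180.0000 -27.0000; -27.0000 4.5000] = [181.5000 -27.0000; -27.0000 5.5000]
BᵀPA = [-16.5000 90.0000; 1.8750 -13.5000]
K = S⁻¹·BᵀPA = [-0.1490 0.4847; -0.3907 -0.0752]
A−BK = [-0.0992 0.0237; -1.3148 0.0891]
AᵀP(A−BK) = [0.5861 -0.1118; -0.1118 0.3635]
P' = Q + AᵀP(A−BK) = [8.5861 1.8882; 1.8882 1.3635]
tr(P') = 9.9496


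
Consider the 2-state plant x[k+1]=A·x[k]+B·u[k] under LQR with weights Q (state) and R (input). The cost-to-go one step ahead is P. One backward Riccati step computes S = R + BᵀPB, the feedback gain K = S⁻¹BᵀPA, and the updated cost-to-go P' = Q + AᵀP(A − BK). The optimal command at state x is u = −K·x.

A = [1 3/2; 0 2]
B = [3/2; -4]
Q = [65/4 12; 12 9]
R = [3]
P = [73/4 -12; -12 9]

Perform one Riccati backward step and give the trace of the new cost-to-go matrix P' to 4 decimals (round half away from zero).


31.3759

BᵀP = [75.3750 -54.0000]
S = R + BᵀPB = [3] + [329.0625] = [332.0625]
BᵀPA = [75.3750 5.0625]
K = S⁻¹·BᵀPA = [0.2270 0.0152]
A−BK = [0.6595 1.4771; 0.9080 2.0610]
AᵀP(A−BK) = [1.1406 2.2259; 2.2259 4.9853]
P' = Q + AᵀP(A−BK) = [17.3906 14.2259; 14.2259 13.9853]
tr(P') = 31.3759


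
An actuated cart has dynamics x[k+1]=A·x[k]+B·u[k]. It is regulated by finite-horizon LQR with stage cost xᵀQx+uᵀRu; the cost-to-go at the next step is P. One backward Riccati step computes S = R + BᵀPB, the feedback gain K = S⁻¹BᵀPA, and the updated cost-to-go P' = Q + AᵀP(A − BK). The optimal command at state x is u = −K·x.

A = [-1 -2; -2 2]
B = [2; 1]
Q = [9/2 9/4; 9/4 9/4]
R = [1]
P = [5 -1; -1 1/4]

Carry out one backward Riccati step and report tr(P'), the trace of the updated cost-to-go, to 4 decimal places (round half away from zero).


9.1993

BᵀP = [9.0000 -1.7500]
S = R + BᵀPB = [1] + [16.2500] = [17.2500]
BᵀPA = [-5.5000 -21.5000]
K = S⁻¹·BᵀPA = [-0.3188 -1.2464]
A−BK = [-0.3623 0.4928; -1.6812 3.2464]
AᵀP(A−BK) = [0.2464 0.1449; 0.1449 2.2029]
P' = Q + AᵀP(A−BK) = [4.7464 2.3949; 2.3949 4.4529]
tr(P') = 9.1993


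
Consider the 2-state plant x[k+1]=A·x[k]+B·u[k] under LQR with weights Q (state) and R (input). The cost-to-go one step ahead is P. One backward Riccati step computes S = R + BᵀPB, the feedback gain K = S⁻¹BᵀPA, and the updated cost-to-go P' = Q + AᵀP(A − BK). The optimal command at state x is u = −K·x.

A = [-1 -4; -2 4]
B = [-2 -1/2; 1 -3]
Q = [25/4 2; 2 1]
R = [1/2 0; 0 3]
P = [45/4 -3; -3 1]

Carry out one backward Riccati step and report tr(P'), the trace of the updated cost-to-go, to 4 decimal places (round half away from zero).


10.7233

BᵀP = [-25.5000 7.0000; 3.3750 -1.5000]
S = R + BᵀPB = [1/2 0; 0 3] + [58.0000 -8.2500; -8.2500 2.8125] = [58.5000 -8.2500; -8.2500 5.8125]
BᵀPA = [11.5000 130.0000; -0.3750 -19.5000]
K = S⁻¹·BᵀPA = [0.2344 2.1868; 0.2682 -0.2509]
A−BK = [-0.3971 0.2482; -1.4299 1.0603]
AᵀP(A−BK) = [0.6549 -0.2427; -0.2427 2.8183]
P' = Q + AᵀP(A−BK) = [6.9049 1.7573; 1.7573 3.8183]
tr(P') = 10.7233


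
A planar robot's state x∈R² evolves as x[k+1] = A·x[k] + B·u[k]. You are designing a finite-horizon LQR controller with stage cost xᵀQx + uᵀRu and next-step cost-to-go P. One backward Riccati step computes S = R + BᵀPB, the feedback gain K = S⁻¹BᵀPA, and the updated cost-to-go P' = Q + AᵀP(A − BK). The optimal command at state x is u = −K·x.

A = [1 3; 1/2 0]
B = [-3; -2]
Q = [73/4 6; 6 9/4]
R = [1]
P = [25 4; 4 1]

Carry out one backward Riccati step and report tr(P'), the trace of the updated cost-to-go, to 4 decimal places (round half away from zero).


22.5881

BᵀP = [-83.0000 -14.0000]
S = R + BᵀPB = [1] + [277.0000] = [278.0000]
BᵀPA = [-90.0000 -249.0000]
K = S⁻¹·BᵀPA = [-0.3237 -0.8957]
A−BK = [0.0288 0.3129; -0.1475 -1.7914]
AᵀP(A−BK) = [0.1133 0.3885; 0.3885 1.9748]
P' = Q + AᵀP(A−BK) = [18.3633 6.3885; 6.3885 4.2248]
tr(P') = 22.5881


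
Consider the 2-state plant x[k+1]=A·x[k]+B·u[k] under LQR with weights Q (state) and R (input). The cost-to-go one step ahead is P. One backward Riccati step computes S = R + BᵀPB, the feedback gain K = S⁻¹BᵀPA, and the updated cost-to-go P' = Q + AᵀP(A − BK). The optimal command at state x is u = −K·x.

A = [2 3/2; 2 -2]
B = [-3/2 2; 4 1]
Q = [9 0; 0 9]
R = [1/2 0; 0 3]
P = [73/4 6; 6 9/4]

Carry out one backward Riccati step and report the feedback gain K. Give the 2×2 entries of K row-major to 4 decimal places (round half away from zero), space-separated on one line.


BᵀP = [-3.3750 0.0000; 42.5000 14.2500]
S = R + BᵀPB = [1/2 0; 0 3] + [5.0625 -6.7500; -6.7500 99.2500] = [5.5625 -6.7500; -6.7500 102.2500]
BᵀPA = [-6.7500 -5.0625; 113.5000 35.2500]
K = S⁻¹·BᵀPA = [0.1451 -0.5346; 1.1196 0.3095]
A−BK = [-0.0215 0.0792; 0.2998 -0.1711]
AᵀP(A−BK) = [3.9044 1.0187; 1.0187 0.4479]
P' = Q + AᵀP(A−BK) = [12.9044 1.0187; 1.0187 9.4479]
tr(P') = 22.3524

0.1451 -0.5346 1.1196 0.3095


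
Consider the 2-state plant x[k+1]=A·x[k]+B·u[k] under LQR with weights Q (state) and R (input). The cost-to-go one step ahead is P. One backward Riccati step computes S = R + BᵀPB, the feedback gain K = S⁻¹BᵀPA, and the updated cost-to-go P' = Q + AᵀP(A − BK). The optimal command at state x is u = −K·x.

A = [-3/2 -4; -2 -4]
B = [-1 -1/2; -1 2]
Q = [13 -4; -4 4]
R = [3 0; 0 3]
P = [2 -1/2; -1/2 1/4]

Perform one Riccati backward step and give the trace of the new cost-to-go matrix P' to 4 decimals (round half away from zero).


30.2808

BᵀP = [-1.5000 0.2500; -2.0000 0.7500]
S = R + BᵀPB = [3 0; 0 3] + [1.2500 1.2500; 1.2500 2.5000] = [4.2500 1.2500; 1.2500 5.5000]
BᵀPA = [1.7500 5.0000; 1.5000 5.0000]
K = S⁻¹·BᵀPA = [0.3553 0.9742; 0.1920 0.6877]
A−BK = [-1.0487 -2.6819; -2.0287 -4.4011]
AᵀP(A−BK) = [1.5903 4.2636; 4.2636 11.6905]
P' = Q + AᵀP(A−BK) = [14.5903 0.2636; 0.2636 15.6905]
tr(P') = 30.2808


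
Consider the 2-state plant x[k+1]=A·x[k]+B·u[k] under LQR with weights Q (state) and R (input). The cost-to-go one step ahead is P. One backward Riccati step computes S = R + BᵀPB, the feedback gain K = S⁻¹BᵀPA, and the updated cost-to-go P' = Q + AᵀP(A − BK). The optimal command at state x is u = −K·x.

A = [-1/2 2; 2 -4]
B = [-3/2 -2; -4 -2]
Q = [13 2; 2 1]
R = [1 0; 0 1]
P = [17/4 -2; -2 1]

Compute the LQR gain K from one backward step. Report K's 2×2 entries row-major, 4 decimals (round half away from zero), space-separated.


BᵀP = [1.6250 -1.0000; -4.5000 2.0000]
S = R + BᵀPB = [1 0; 0 1] + [1.5625 -1.2500; -1.2500 5.0000] = [2.5625 -1.2500; -1.2500 6.0000]
BᵀPA = [-2.8125 7.2500; 6.2500 -17.0000]
K = S⁻¹·BᵀPA = [-0.6561 1.6109; 0.9050 -2.4977]
A−BK = [0.3258 -0.5792; 1.1855 -2.5520]
AᵀP(A−BK) = [1.5611 -4.1086; -4.1086 10.8597]
P' = Q + AᵀP(A−BK) = [14.5611 -2.1086; -2.1086 11.8597]
tr(P') = 26.4208

-0.6561 1.6109 0.9050 -2.4977


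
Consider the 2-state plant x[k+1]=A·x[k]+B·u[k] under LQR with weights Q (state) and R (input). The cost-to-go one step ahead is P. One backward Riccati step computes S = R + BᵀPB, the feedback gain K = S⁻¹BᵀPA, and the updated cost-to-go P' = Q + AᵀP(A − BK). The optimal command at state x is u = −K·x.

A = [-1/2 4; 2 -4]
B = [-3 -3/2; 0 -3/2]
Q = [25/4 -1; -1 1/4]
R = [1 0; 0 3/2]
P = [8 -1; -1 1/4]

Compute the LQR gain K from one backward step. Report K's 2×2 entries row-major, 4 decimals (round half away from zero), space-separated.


0.3051 -1.5020 -0.1356 0.0522

BᵀP = [-24.0000 3.0000; -10.5000 1.1250]
S = R + BᵀPB = [1 0; 0 3/2] + [72.0000 31.5000; 31.5000 14.0625] = [73.0000 31.5000; 31.5000 15.5625]
BᵀPA = [18.0000 -108.0000; 7.5000 -46.5000]
K = S⁻¹·BᵀPA = [0.3051 -1.5020; -0.1356 0.0522]
A−BK = [0.2119 -0.4276; 1.7966 -3.9218]
AᵀP(A−BK) = [0.5254 -1.3559; -1.3559 4.2138]
P' = Q + AᵀP(A−BK) = [6.7754 -2.3559; -2.3559 4.4638]
tr(P') = 11.2392


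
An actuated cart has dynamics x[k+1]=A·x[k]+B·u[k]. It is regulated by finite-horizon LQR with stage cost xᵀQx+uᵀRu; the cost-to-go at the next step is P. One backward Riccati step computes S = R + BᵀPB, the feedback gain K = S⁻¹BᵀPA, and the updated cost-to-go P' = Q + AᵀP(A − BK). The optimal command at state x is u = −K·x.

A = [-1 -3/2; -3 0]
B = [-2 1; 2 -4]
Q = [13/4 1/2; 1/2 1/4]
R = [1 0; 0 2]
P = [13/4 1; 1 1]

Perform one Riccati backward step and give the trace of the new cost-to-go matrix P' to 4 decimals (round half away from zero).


BᵀP = [-4.5000 0.0000; -0.7500 -3.0000]
S = R + BᵀPB = [1 0; 0 2] + [9.0000 -4.5000; -4.5000 11.2500] = [10.0000 -4.5000; -4.5000 13.2500]
BᵀPA = [4.5000 6.7500; 9.7500 1.1250]
K = S⁻¹·BᵀPA = [0.9220 0.8419; 1.0490 0.3708]
A−BK = [-0.2049 -0.1871; -0.6481 -0.2004]
AᵀP(A−BK) = [3.8731 1.9710; 1.9710 1.2127]
P' = Q + AᵀP(A−BK) = [7.1231 2.4710; 2.4710 1.4627]
tr(P') = 8.5857

8.5857


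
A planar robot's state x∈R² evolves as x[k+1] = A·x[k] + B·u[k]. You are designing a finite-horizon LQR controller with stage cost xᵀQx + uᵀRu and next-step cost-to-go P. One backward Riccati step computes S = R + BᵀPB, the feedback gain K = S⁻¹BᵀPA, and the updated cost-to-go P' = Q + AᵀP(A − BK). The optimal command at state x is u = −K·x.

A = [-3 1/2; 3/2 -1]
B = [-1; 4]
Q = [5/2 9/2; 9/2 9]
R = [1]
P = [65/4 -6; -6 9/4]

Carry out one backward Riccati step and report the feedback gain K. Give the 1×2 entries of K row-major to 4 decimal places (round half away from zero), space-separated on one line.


BᵀP = [-40.2500 15.0000]
S = R + BᵀPB = [1] + [100.2500] = [101.2500]
BᵀPA = [143.2500 -35.1250]
K = S⁻¹·BᵀPA = [1.4148 -0.3469]
A−BK = [-1.5852 0.1531; -4.1593 0.3877]
AᵀP(A−BK) = [2.6403 -0.5546; -0.5546 0.1272]
P' = Q + AᵀP(A−BK) = [5.1403 3.9454; 3.9454 9.1272]
tr(P') = 14.2674

1.4148 -0.3469


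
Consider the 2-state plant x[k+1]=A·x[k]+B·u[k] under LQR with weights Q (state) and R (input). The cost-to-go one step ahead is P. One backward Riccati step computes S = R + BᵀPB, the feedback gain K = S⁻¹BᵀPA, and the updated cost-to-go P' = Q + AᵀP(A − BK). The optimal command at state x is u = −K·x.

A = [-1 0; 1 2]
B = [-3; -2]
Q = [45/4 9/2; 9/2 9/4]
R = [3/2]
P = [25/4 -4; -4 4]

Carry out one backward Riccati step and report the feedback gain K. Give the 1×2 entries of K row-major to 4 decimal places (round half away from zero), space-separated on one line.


BᵀP = [-10.7500 4.0000]
S = R + BᵀPB = [3/2] + [24.2500] = [25.7500]
BᵀPA = [14.7500 8.0000]
K = S⁻¹·BᵀPA = [0.5728 0.3107]
A−BK = [0.7184 0.9320; 2.1456 2.6214]
AᵀP(A−BK) = [9.8010 11.4175; 11.4175 13.5146]
P' = Q + AᵀP(A−BK) = [21.0510 15.9175; 15.9175 15.7646]
tr(P') = 36.8155

0.5728 0.3107


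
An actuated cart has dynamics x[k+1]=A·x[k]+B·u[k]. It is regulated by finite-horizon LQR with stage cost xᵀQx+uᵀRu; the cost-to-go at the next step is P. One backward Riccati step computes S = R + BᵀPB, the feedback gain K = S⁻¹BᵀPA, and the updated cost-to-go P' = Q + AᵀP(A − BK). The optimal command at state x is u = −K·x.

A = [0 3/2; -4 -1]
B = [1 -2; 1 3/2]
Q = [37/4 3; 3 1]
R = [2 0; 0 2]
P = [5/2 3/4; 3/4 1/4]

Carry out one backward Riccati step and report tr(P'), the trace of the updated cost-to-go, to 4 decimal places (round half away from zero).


BᵀP = [3.2500 1.0000; -3.8750 -1.1250]
S = R + BᵀPB = [2 0; 0 2] + [4.2500 -5.0000; -5.0000 6.0625] = [6.2500 -5.0000; -5.0000 8.0625]
BᵀPA = [-4.0000 3.8750; 4.5000 -4.6875]
K = S⁻¹·BᵀPA = [-0.3840 0.3074; 0.3200 -0.3908]
A−BK = [1.0240 0.4111; -4.0960 -0.7212]
AᵀP(A−BK) = [1.0240 -0.5120; -0.5120 0.6022]
P' = Q + AᵀP(A−BK) = [10.2740 2.4880; 2.4880 1.6022]
tr(P') = 11.8762

11.8762


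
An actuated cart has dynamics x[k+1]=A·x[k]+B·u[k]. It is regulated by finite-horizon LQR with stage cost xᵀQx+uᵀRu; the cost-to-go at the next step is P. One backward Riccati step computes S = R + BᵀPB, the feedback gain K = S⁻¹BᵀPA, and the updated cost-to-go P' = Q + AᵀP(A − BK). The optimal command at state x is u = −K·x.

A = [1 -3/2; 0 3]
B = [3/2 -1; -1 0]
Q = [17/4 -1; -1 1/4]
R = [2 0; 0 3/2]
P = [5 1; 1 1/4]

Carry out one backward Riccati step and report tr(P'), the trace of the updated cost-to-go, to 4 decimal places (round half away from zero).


5.9135

BᵀP = [6.5000 1.2500; -5.0000 -1.0000]
S = R + BᵀPB = [2 0; 0 3/2] + [8.5000 -6.5000; -6.5000 5.0000] = [10.5000 -6.5000; -6.5000 6.5000]
BᵀPA = [6.5000 -6.0000; -5.0000 4.5000]
K = S⁻¹·BᵀPA = [0.3750 -0.3750; -0.3942 0.3173]
A−BK = [0.0433 -0.6202; 0.3750 2.6250]
AᵀP(A−BK) = [0.5913 -0.4760; -0.4760 0.8221]
P' = Q + AᵀP(A−BK) = [4.8413 -1.4760; -1.4760 1.0721]
tr(P') = 5.9135


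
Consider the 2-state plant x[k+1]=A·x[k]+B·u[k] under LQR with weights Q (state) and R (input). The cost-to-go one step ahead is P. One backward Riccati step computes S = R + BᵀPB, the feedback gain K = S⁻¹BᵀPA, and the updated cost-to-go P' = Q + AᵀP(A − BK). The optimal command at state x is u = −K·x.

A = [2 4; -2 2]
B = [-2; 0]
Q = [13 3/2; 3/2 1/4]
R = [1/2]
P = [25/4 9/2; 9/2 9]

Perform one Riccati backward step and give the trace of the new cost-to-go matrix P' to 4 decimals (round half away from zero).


BᵀP = [-12.5000 -9.0000]
S = R + BᵀPB = [1/2] + [25.0000] = [25.5000]
BᵀPA = [-7.0000 -68.0000]
K = S⁻¹·BᵀPA = [-0.2745 -2.6667]
A−BK = [1.4510 -1.3333; -2.0000 2.0000]
AᵀP(A−BK) = [23.0784 -22.6667; -22.6667 26.6667]
P' = Q + AᵀP(A−BK) = [36.0784 -21.1667; -21.1667 26.9167]
tr(P') = 62.9951

62.9951


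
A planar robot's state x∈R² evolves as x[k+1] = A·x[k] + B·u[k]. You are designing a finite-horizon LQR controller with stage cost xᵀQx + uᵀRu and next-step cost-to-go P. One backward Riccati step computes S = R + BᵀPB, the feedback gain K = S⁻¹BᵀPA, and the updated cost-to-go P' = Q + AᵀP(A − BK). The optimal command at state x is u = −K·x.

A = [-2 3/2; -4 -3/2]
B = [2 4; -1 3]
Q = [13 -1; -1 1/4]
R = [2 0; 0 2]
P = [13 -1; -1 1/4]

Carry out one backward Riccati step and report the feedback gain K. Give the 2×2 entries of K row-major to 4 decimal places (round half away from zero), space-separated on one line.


0.1891 0.4538 -0.5532 0.1723

BᵀP = [27.0000 -2.2500; 49.0000 -3.2500]
S = R + BᵀPB = [2 0; 0 2] + [56.2500 101.2500; 101.2500 186.2500] = [58.2500 101.2500; 101.2500 188.2500]
BᵀPA = [-45.0000 43.8750; -85.0000 78.3750]
K = S⁻¹·BᵀPA = [0.1891 0.4538; -0.5532 0.1723]
A−BK = [-0.1653 -0.0966; -2.1513 -1.5630]
AᵀP(A−BK) = [1.4846 0.5630; 0.5630 0.9013]
P' = Q + AᵀP(A−BK) = [14.4846 -0.4370; -0.4370 1.1513]
tr(P') = 15.6359


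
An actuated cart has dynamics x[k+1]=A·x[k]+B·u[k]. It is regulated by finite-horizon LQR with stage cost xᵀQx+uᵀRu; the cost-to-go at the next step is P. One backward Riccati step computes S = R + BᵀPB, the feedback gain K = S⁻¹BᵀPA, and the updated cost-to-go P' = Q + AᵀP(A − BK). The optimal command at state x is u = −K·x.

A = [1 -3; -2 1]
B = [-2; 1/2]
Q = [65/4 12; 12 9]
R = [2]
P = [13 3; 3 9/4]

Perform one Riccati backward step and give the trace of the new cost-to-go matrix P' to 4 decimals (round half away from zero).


BᵀP = [-24.5000 -4.8750]
S = R + BᵀPB = [2] + [46.5625] = [48.5625]
BᵀPA = [-14.7500 68.6250]
K = S⁻¹·BᵀPA = [-0.3037 1.4131]
A−BK = [0.3925 -0.1737; -1.8481 0.2934]
AᵀP(A−BK) = [5.5199 -1.6564; -1.6564 4.2741]
P' = Q + AᵀP(A−BK) = [21.7699 10.3436; 10.3436 13.2741]
tr(P') = 35.0441

35.0441


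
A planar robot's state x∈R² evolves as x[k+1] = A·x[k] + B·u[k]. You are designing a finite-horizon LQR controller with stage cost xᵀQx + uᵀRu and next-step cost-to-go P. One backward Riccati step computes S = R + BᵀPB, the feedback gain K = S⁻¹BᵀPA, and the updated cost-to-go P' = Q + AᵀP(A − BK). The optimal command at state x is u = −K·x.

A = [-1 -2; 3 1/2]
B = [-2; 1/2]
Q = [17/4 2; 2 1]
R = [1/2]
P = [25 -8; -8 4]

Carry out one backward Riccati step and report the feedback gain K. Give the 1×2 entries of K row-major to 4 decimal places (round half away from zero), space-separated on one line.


BᵀP = [-54.0000 18.0000]
S = R + BᵀPB = [1/2] + [117.0000] = [117.5000]
BᵀPA = [108.0000 117.0000]
K = S⁻¹·BᵀPA = [0.9191 0.9957]
A−BK = [0.8383 -0.0085; 2.5404 0.0021]
AᵀP(A−BK) = [9.7319 0.4596; 0.4596 0.4979]
P' = Q + AᵀP(A−BK) = [13.9819 2.4596; 2.4596 1.4979]
tr(P') = 15.4798

0.9191 0.9957


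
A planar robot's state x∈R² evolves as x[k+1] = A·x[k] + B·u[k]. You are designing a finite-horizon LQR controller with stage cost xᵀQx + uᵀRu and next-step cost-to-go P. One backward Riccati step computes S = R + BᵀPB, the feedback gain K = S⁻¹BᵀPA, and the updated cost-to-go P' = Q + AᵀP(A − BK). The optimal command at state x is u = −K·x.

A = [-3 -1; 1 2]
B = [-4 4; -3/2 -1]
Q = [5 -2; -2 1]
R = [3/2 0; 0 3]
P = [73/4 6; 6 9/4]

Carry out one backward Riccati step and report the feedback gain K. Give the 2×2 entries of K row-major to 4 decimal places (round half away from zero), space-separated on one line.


BᵀP = [-82.0000 -27.3750; 67.0000 21.7500]
S = R + BᵀPB = [3/2 0; 0 3] + [369.0625 -300.6250; -300.6250 246.2500] = [370.5625 -300.6250; -300.6250 249.2500]
BᵀPA = [218.6250 27.2500; -179.2500 -23.5000]
K = S⁻¹·BᵀPA = [0.3046 -0.1372; -0.3518 -0.2597]
A−BK = [-0.3745 -0.5098; 1.1050 1.5345]
AᵀP(A−BK) = [0.8515 0.6829; 0.6829 0.8843]
P' = Q + AᵀP(A−BK) = [5.8515 -1.3171; -1.3171 1.8843]
tr(P') = 7.7358

0.3046 -0.1372 -0.3518 -0.2597


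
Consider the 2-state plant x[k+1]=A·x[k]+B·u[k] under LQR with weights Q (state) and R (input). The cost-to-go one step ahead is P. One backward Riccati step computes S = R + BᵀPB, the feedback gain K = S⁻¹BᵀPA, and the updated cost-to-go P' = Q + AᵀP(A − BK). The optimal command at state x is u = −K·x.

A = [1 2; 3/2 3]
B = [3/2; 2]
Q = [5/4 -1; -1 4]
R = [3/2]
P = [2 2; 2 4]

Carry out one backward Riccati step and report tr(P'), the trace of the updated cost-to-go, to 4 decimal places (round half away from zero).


BᵀP = [7.0000 11.0000]
S = R + BᵀPB = [3/2] + [32.5000] = [34.0000]
BᵀPA = [23.5000 47.0000]
K = S⁻¹·BᵀPA = [0.6912 1.3824]
A−BK = [-0.0368 -0.0735; 0.1176 0.2353]
AᵀP(A−BK) = [0.7574 1.5147; 1.5147 3.0294]
P' = Q + AᵀP(A−BK) = [2.0074 0.5147; 0.5147 7.0294]
tr(P') = 9.0368

9.0368


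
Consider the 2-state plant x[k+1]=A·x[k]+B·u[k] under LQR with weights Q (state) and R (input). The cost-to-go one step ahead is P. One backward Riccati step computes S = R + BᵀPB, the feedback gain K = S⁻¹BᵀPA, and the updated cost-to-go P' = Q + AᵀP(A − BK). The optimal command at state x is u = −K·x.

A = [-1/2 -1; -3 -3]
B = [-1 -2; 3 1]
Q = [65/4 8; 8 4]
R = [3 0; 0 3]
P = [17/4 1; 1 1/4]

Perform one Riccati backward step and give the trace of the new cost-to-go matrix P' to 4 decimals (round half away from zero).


24.0516

BᵀP = [-1.2500 -0.2500; -7.5000 -1.7500]
S = R + BᵀPB = [3 0; 0 3] + [0.5000 2.2500; 2.2500 13.2500] = [3.5000 2.2500; 2.2500 16.2500]
BᵀPA = [1.3750 2.0000; 9.0000 12.7500]
K = S⁻¹·BᵀPA = [0.0404 0.0736; 0.5483 0.7744]
A−BK = [0.6369 0.6224; -3.6695 -3.9952]
AᵀP(A−BK) = [1.3227 1.8040; 1.8040 2.4789]
P' = Q + AᵀP(A−BK) = [17.5727 9.8040; 9.8040 6.4789]
tr(P') = 24.0516


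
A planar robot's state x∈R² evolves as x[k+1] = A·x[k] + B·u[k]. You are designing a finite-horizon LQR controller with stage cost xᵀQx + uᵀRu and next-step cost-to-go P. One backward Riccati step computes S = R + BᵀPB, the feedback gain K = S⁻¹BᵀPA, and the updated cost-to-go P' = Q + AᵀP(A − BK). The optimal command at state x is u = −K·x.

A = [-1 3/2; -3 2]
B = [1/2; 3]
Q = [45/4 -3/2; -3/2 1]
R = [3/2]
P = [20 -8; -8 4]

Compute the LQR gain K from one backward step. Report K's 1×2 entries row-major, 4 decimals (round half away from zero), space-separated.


-0.5405 -0.2703

BᵀP = [-14.0000 8.0000]
S = R + BᵀPB = [3/2] + [17.0000] = [18.5000]
BᵀPA = [-10.0000 -5.0000]
K = S⁻¹·BᵀPA = [-0.5405 -0.2703]
A−BK = [-0.7297 1.6351; -1.3784 2.8108]
AᵀP(A−BK) = [2.5946 -4.7027; -4.7027 11.6486]
P' = Q + AᵀP(A−BK) = [13.8446 -6.2027; -6.2027 12.6486]
tr(P') = 26.4932


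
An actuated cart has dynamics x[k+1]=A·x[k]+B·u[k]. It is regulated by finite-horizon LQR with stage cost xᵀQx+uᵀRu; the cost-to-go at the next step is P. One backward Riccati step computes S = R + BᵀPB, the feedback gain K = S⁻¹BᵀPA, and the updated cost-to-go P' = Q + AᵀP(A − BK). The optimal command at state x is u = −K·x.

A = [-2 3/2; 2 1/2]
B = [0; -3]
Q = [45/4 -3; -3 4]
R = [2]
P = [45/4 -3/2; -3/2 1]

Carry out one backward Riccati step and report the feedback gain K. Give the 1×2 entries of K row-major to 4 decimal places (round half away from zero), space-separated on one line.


-1.3636 0.4773

BᵀP = [4.5000 -3.0000]
S = R + BᵀPB = [2] + [9.0000] = [11.0000]
BᵀPA = [-15.0000 5.2500]
K = S⁻¹·BᵀPA = [-1.3636 0.4773]
A−BK = [-2.0000 1.5000; -2.0909 1.9318]
AᵀP(A−BK) = [40.5455 -28.5909; -28.5909 20.8068]
P' = Q + AᵀP(A−BK) = [51.7955 -31.5909; -31.5909 24.8068]
tr(P') = 76.6023


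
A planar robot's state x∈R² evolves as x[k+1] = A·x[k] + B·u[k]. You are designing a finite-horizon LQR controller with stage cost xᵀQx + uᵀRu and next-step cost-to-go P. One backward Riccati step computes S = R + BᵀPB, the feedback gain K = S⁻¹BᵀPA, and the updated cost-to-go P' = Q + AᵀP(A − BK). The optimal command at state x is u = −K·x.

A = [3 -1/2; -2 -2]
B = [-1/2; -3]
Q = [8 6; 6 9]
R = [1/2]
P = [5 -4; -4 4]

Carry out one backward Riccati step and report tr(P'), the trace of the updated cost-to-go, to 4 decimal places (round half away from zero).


BᵀP = [9.5000 -10.0000]
S = R + BᵀPB = [1/2] + [25.2500] = [25.7500]
BᵀPA = [48.5000 15.2500]
K = S⁻¹·BᵀPA = [1.8835 0.5922]
A−BK = [3.9417 -0.2039; 3.6505 -0.2233]
AᵀP(A−BK) = [17.6505 -0.2233; -0.2233 0.2184]
P' = Q + AᵀP(A−BK) = [25.6505 5.7767; 5.7767 9.2184]
tr(P') = 34.8689

34.8689


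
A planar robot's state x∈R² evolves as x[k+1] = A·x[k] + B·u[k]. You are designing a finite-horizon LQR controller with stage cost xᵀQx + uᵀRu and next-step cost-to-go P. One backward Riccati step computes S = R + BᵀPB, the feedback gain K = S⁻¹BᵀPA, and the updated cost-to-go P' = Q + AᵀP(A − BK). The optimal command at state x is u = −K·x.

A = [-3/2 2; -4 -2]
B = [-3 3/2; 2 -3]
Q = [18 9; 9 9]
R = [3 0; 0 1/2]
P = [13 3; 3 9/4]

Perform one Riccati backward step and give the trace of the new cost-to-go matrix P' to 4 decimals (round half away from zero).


38.5901

BᵀP = [-33.0000 -4.5000; 10.5000 -2.2500]
S = R + BᵀPB = [3 0; 0 1/2] + [90.0000 -36.0000; -36.0000 22.5000] = [93.0000 -36.0000; -36.0000 23.0000]
BᵀPA = [67.5000 -57.0000; -6.7500 25.5000]
K = S⁻¹·BᵀPA = [1.5534 -0.4662; 2.1379 0.3790]
A−BK = [-0.0467 0.0329; -0.6931 0.0694]
AᵀP(A−BK) = [10.8276 -1.9738; -1.9738 0.7625]
P' = Q + AᵀP(A−BK) = [28.8276 7.0262; 7.0262 9.7625]
tr(P') = 38.5901


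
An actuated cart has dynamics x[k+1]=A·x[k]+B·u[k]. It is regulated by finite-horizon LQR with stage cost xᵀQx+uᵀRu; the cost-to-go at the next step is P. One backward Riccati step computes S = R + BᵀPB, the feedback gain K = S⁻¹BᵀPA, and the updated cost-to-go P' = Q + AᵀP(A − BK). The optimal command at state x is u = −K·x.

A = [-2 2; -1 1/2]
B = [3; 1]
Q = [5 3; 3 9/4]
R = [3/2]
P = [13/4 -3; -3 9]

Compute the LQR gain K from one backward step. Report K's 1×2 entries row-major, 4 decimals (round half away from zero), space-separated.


-0.6207 0.6207

BᵀP = [6.7500 0.0000]
S = R + BᵀPB = [3/2] + [20.2500] = [21.7500]
BᵀPA = [-13.5000 13.5000]
K = S⁻¹·BᵀPA = [-0.6207 0.6207]
A−BK = [-0.1379 0.1379; -0.3793 -0.1207]
AᵀP(A−BK) = [1.6207 -0.1207; -0.1207 0.8707]
P' = Q + AᵀP(A−BK) = [6.6207 2.8793; 2.8793 3.1207]
tr(P') = 9.7414


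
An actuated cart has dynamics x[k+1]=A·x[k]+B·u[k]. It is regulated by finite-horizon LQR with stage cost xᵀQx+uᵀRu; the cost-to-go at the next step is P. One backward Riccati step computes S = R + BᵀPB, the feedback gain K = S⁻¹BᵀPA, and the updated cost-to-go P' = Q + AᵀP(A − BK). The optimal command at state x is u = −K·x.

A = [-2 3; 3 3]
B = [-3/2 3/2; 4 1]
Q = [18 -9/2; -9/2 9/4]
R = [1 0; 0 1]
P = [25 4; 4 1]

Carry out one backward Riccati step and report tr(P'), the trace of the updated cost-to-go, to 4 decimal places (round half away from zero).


BᵀP = [-21.5000 -2.0000; 41.5000 7.0000]
S = R + BᵀPB = [1 0; 0 1] + [24.2500 -34.2500; -34.2500 69.2500] = [25.2500 -34.2500; -34.2500 70.2500]
BᵀPA = [37.0000 -70.5000; -62.0000 145.5000]
K = S⁻¹·BᵀPA = [0.7919 0.0512; -0.4965 2.0961]
A−BK = [-0.0674 -0.0674; 0.3288 0.6991]
AᵀP(A−BK) = [0.9180 -0.9338; -0.9338 4.6217]
P' = Q + AᵀP(A−BK) = [18.9180 -5.4338; -5.4338 6.8717]
tr(P') = 25.7897

25.7897


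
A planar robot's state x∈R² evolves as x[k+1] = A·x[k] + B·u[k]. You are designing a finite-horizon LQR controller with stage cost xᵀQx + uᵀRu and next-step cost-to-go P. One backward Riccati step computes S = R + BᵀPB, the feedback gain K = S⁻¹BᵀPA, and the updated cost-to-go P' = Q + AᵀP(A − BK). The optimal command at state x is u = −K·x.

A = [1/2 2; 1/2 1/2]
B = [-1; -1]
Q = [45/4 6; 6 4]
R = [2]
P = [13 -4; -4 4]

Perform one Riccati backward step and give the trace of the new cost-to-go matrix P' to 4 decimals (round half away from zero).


31.2045

BᵀP = [-9.0000 0.0000]
S = R + BᵀPB = [2] + [9.0000] = [11.0000]
BᵀPA = [-4.5000 -18.0000]
K = S⁻¹·BᵀPA = [-0.4091 -1.6364]
A−BK = [0.0909 0.3636; 0.0909 -1.1364]
AᵀP(A−BK) = [0.4091 1.6364; 1.6364 15.5455]
P' = Q + AᵀP(A−BK) = [11.6591 7.6364; 7.6364 19.5455]
tr(P') = 31.2045


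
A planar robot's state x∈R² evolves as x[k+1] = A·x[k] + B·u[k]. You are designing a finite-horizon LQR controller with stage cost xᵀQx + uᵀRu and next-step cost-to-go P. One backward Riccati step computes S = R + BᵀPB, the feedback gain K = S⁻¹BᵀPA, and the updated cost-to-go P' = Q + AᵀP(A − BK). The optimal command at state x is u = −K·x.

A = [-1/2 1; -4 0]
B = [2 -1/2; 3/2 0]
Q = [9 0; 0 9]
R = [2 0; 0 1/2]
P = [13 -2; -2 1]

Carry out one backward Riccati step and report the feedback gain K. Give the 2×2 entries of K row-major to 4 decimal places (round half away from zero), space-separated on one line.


BᵀP = [23.0000 -2.5000; -6.5000 1.0000]
S = R + BᵀPB = [2 0; 0 1/2] + [42.2500 -11.5000; -11.5000 3.2500] = [44.2500 -11.5000; -11.5000 3.7500]
BᵀPA = [-1.5000 23.0000; -0.7500 -6.5000]
K = S⁻¹·BᵀPA = [-0.4230 0.3414; -1.4972 -0.6865]
A−BK = [-0.4026 -0.0260; -3.3655 -0.5121]
AᵀP(A−BK) = [9.4926 1.4972; 1.4972 0.6865]
P' = Q + AᵀP(A−BK) = [18.4926 1.4972; 1.4972 9.6865]
tr(P') = 28.1790

-0.4230 0.3414 -1.4972 -0.6865


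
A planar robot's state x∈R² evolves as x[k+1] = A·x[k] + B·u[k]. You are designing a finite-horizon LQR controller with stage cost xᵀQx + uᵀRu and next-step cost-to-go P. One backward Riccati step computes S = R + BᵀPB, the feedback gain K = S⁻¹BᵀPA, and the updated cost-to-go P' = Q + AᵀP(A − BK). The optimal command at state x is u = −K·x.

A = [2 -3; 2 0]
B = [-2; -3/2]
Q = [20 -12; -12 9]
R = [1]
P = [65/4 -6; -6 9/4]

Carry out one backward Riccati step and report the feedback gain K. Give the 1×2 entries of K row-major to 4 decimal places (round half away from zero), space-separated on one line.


BᵀP = [-23.5000 8.6250]
S = R + BᵀPB = [1] + [34.0625] = [35.0625]
BᵀPA = [-29.7500 70.5000]
K = S⁻¹·BᵀPA = [-0.8485 2.0107]
A−BK = [0.3030 1.0214; 0.7273 3.0160]
AᵀP(A−BK) = [0.7576 -1.6818; -1.6818 4.4960]
P' = Q + AᵀP(A−BK) = [20.7576 -13.6818; -13.6818 13.4960]
tr(P') = 34.2536

-0.8485 2.0107


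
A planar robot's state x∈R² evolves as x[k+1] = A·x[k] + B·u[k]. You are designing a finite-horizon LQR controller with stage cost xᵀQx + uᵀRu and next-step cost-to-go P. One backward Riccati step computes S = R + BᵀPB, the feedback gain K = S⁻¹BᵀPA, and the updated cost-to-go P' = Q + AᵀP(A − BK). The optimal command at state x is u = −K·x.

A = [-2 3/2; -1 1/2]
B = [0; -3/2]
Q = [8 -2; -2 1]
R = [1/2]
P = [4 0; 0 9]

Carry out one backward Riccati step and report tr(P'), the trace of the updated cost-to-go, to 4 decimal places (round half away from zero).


34.2711

BᵀP = [0.0000 -13.5000]
S = R + BᵀPB = [1/2] + [20.2500] = [20.7500]
BᵀPA = [13.5000 -6.7500]
K = S⁻¹·BᵀPA = [0.6506 -0.3253]
A−BK = [-2.0000 1.5000; -0.0241 0.0120]
AᵀP(A−BK) = [16.2169 -12.1084; -12.1084 9.0542]
P' = Q + AᵀP(A−BK) = [24.2169 -14.1084; -14.1084 10.0542]
tr(P') = 34.2711


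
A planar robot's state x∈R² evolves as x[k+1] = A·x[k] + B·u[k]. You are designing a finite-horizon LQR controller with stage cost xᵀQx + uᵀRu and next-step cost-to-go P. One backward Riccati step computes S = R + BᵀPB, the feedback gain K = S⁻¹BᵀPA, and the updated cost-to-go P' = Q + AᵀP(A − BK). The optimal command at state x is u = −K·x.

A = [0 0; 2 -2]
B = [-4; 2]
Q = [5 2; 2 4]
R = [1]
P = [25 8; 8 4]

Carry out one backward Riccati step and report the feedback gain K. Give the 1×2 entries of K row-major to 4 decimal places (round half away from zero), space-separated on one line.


-0.1661 0.1661

BᵀP = [-84.0000 -24.0000]
S = R + BᵀPB = [1] + [288.0000] = [289.0000]
BᵀPA = [-48.0000 48.0000]
K = S⁻¹·BᵀPA = [-0.1661 0.1661]
A−BK = [-0.6644 0.6644; 2.3322 -2.3322]
AᵀP(A−BK) = [8.0277 -8.0277; -8.0277 8.0277]
P' = Q + AᵀP(A−BK) = [13.0277 -6.0277; -6.0277 12.0277]
tr(P') = 25.0554


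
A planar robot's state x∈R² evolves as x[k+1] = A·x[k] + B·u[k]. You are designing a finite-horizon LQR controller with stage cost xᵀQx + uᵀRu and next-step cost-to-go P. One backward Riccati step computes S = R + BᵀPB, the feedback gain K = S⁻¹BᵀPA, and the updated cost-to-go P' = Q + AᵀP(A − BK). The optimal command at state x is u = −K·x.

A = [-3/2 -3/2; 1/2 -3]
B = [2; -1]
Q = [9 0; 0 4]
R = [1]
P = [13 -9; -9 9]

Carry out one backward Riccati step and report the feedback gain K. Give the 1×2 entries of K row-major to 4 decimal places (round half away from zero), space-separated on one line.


BᵀP = [35.0000 -27.0000]
S = R + BᵀPB = [1] + [97.0000] = [98.0000]
BᵀPA = [-66.0000 28.5000]
K = S⁻¹·BᵀPA = [-0.6735 0.2908]
A−BK = [-0.1531 -2.0816; -0.1735 -2.7092]
AᵀP(A−BK) = [0.5510 1.1939; 1.1939 20.9617]
P' = Q + AᵀP(A−BK) = [9.5510 1.1939; 1.1939 24.9617]
tr(P') = 34.5128

-0.6735 0.2908


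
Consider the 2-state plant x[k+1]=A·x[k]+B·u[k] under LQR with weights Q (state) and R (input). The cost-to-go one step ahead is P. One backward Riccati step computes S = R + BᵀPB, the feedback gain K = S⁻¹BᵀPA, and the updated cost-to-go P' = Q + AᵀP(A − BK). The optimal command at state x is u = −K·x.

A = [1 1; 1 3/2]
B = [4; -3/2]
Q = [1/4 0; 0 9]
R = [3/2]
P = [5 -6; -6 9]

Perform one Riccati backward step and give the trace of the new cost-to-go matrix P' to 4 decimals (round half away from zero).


BᵀP = [29.0000 -37.5000]
S = R + BᵀPB = [3/2] + [172.2500] = [173.7500]
BᵀPA = [-8.5000 -27.2500]
K = S⁻¹·BᵀPA = [-0.0489 -0.1568]
A−BK = [1.1957 1.6273; 0.9266 1.2647]
AᵀP(A−BK) = [1.5842 2.1669; 2.1669 2.9763]
P' = Q + AᵀP(A−BK) = [1.8342 2.1669; 2.1669 11.9763]
tr(P') = 13.8104

13.8104


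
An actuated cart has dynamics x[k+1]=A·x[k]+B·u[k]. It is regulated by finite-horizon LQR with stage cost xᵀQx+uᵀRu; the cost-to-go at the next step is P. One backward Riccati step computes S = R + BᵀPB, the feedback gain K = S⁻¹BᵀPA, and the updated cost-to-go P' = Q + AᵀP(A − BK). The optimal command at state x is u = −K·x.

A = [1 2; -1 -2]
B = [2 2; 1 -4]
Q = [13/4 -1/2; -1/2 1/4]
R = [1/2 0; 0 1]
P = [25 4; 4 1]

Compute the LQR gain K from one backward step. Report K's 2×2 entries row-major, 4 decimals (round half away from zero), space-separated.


0.2156 0.4312 0.2731 0.5462

BᵀP = [54.0000 9.0000; 34.0000 4.0000]
S = R + BᵀPB = [1/2 0; 0 1] + [117.0000 72.0000; 72.0000 52.0000] = [117.5000 72.0000; 72.0000 53.0000]
BᵀPA = [45.0000 90.0000; 30.0000 60.0000]
K = S⁻¹·BᵀPA = [0.2156 0.4312; 0.2731 0.5462]
A−BK = [0.0225 0.0450; -0.1231 -0.2463]
AᵀP(A−BK) = [0.1035 0.2070; 0.2070 0.4140]
P' = Q + AᵀP(A−BK) = [3.3535 -0.2930; -0.2930 0.6640]
tr(P') = 4.0175


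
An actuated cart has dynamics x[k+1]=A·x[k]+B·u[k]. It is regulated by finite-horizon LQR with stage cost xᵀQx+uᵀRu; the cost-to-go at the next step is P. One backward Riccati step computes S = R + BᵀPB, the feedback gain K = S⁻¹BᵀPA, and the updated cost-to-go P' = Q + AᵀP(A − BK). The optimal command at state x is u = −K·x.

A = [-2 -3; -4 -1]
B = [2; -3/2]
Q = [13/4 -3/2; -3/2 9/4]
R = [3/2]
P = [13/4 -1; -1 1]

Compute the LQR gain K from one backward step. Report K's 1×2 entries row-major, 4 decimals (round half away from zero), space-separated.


-0.0879 -0.9011

BᵀP = [8.0000 -3.5000]
S = R + BᵀPB = [3/2] + [21.2500] = [22.7500]
BᵀPA = [-2.0000 -20.5000]
K = S⁻¹·BᵀPA = [-0.0879 -0.9011]
A−BK = [-1.8242 -1.1978; -4.1319 -2.3516]
AᵀP(A−BK) = [12.8242 7.6978; 7.6978 5.7775]
P' = Q + AᵀP(A−BK) = [16.0742 6.1978; 6.1978 8.0275]
tr(P') = 24.1016


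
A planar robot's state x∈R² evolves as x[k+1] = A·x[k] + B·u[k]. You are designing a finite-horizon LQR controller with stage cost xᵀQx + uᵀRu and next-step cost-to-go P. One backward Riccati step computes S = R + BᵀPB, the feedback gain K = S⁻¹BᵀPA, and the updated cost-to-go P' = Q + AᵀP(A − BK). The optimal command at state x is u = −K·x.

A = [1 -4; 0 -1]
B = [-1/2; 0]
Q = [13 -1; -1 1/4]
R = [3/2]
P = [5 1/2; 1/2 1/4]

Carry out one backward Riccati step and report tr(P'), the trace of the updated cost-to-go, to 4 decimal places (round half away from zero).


BᵀP = [-2.5000 -0.2500]
S = R + BᵀPB = [3/2] + [1.2500] = [2.7500]
BᵀPA = [-2.5000 10.2500]
K = S⁻¹·BᵀPA = [-0.9091 3.7273]
A−BK = [0.5455 -2.1364; 0.0000 -1.0000]
AᵀP(A−BK) = [2.7273 -11.1818; -11.1818 46.0455]
P' = Q + AᵀP(A−BK) = [15.7273 -12.1818; -12.1818 46.2955]
tr(P') = 62.0227

62.0227


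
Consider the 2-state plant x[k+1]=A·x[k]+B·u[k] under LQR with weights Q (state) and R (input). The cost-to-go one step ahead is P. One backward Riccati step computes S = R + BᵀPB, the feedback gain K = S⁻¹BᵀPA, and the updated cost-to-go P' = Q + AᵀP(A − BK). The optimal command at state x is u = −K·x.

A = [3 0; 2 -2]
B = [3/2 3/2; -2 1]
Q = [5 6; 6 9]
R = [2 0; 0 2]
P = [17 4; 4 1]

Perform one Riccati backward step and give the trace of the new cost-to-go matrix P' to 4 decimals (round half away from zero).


BᵀP = [17.5000 4.0000; 29.5000 7.0000]
S = R + BᵀPB = [2 0; 0 2] + [18.2500 30.2500; 30.2500 51.2500] = [20.2500 30.2500; 30.2500 53.2500]
BᵀPA = [60.5000 -8.0000; 102.5000 -14.0000]
K = S⁻¹·BᵀPA = [0.7412 -0.0153; 1.5038 -0.2542]
A−BK = [-0.3675 0.4043; 1.9786 -1.7764]
AᵀP(A−BK) = [6.0153 -1.0168; -1.0168 0.3185]
P' = Q + AᵀP(A−BK) = [11.0153 4.9832; 4.9832 9.3185]
tr(P') = 20.3338

20.3338


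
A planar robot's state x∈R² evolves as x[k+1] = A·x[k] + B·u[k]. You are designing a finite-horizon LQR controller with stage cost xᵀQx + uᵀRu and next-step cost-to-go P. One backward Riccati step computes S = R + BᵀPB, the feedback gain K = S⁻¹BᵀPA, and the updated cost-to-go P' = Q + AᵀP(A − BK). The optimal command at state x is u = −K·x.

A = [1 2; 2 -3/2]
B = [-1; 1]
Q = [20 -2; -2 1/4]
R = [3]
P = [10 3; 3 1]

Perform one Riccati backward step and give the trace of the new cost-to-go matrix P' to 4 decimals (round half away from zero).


40.2500

BᵀP = [-7.0000 -2.0000]
S = R + BᵀPB = [3] + [5.0000] = [8.0000]
BᵀPA = [-11.0000 -11.0000]
K = S⁻¹·BᵀPA = [-1.3750 -1.3750]
A−BK = [-0.3750 0.6250; 3.3750 -0.1250]
AᵀP(A−BK) = [10.8750 9.3750; 9.3750 9.1250]
P' = Q + AᵀP(A−BK) = [30.8750 7.3750; 7.3750 9.3750]
tr(P') = 40.2500
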